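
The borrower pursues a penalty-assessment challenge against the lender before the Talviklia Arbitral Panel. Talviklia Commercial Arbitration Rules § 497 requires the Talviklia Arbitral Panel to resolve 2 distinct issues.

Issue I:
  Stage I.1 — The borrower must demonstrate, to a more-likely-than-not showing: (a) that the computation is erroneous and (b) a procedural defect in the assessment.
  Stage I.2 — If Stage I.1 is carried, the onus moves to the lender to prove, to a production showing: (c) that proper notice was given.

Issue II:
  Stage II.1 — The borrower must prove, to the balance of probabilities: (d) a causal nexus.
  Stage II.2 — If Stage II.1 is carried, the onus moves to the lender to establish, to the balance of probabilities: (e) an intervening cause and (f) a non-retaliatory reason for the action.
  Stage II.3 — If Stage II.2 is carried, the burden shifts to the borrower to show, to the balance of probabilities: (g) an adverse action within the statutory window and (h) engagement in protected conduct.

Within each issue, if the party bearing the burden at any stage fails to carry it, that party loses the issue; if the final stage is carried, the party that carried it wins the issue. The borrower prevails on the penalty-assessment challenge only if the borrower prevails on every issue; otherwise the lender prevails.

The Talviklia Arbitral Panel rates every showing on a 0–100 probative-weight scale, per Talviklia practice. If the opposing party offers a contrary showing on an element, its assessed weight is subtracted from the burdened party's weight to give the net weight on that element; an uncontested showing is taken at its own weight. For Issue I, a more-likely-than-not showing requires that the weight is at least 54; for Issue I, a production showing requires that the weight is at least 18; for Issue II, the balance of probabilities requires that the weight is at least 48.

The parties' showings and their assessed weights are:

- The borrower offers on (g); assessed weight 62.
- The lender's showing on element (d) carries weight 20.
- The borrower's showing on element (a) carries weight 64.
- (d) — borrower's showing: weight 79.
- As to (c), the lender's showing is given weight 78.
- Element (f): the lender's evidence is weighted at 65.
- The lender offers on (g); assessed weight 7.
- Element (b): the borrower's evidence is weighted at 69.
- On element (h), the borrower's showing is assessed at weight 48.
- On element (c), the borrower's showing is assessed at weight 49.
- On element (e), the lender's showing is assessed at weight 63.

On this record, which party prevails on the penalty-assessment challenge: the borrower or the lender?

lender

— Issue I —
Stage I.1 (borrower, a more-likely-than-not showing, weight is at least 54): (a) 64 ≥ 54 — meets; (b) 69 ≥ 54 — meets.
  Stage I.1 is satisfied; the onus moves to the lender.
Stage I.2 (lender, a production showing, weight is at least 18): (c) net 78−49=29 ≥ 18 — meets.
  All elements met at the final stage.
With every stage satisfied, the lender prevails on this issue.
— Issue II —
Stage II.1 (borrower, the balance of probabilities, weight is at least 48): (d) net 79−20=59 ≥ 48 — meets.
  All elements met. The burden passes to the lender.
Stage II.2 (lender, the balance of probabilities, weight is at least 48): (e) 63 ≥ 48 — meets; (f) 65 ≥ 48 — meets.
  All elements met. The burden passes to the borrower.
Stage II.3 (borrower, the balance of probabilities, weight is at least 48): (g) net 62−7=55 ≥ 48 — meets; (h) 48 ≥ 48 — meets.
  Stage II.3 carried; the final stage is satisfied.
With every stage satisfied, the borrower prevails on this issue.
Per-issue: Issue I → lender; Issue II → borrower. The borrower must prevail on every issue; overall, the lender prevails.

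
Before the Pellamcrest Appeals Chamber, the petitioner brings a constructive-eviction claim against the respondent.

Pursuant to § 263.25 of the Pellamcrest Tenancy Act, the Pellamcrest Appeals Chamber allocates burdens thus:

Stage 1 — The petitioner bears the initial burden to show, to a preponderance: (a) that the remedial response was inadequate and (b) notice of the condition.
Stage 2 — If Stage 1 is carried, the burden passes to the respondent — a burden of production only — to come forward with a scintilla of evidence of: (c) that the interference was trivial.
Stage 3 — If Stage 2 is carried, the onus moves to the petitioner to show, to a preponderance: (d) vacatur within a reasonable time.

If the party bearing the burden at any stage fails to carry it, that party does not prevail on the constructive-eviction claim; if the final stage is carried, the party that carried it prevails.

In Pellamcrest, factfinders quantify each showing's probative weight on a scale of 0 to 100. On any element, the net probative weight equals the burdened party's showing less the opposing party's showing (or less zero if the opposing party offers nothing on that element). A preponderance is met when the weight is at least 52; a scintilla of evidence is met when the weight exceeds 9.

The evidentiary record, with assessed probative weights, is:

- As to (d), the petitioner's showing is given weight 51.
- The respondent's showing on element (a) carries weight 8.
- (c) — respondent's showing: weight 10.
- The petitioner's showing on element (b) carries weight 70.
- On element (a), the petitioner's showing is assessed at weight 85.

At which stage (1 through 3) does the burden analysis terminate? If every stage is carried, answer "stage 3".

Stage 1 (petitioner, a preponderance, weight is at least 52): (a) net 85−8=77 ≥ 52 — meets; (b) 70 ≥ 52 — meets.
  All elements met. The burden passes to the respondent.
Stage 2 (respondent, a scintilla of evidence, weight exceeds 9): (c) 10 > 9 — meets.
  All elements met. The burden passes to the petitioner.
Stage 3 (petitioner, a preponderance, weight is at least 52): (d) 51 < 52 — fails.
  The petitioner does not carry Stage 3.
The analysis ends at Stage 3; the respondent prevails.

stage 3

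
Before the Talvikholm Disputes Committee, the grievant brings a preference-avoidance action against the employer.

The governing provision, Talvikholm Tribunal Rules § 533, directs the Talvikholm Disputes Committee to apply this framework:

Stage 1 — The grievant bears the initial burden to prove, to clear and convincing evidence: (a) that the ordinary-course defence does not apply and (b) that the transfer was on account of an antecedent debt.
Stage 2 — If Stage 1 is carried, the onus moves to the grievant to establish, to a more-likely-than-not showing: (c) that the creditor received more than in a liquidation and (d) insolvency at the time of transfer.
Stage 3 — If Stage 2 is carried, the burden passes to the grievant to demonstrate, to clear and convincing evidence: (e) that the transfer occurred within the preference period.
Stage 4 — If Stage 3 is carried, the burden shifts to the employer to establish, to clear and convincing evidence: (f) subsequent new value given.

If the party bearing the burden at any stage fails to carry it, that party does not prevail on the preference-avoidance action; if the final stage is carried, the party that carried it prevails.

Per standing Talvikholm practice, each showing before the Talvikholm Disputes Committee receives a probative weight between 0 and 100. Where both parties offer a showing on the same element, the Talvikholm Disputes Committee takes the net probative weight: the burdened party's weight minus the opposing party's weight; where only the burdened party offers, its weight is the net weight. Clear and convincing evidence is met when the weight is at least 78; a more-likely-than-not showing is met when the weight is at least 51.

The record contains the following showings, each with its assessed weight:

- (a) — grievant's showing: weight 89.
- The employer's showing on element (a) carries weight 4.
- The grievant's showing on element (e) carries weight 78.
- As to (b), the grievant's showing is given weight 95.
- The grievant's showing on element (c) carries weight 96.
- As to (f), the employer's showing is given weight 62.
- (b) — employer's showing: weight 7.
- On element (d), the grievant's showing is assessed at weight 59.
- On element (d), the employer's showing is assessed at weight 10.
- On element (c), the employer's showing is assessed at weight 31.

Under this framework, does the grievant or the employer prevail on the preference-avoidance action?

Stage 1 (grievant, clear and convincing evidence, weight is at least 78): (a) net 89−4=85 ≥ 78 — meets; (b) net 95−7=88 ≥ 78 — meets.
  All elements met. The grievant retains the burden for Stage 2.
Stage 2 (grievant, a more-likely-than-not showing, weight is at least 51): (c) net 96−31=65 ≥ 51 — meets; (d) net 59−10=49 < 51 — fails.
  Not every element is met, so the grievant fails to carry Stage 2.
The employer prevails.

employer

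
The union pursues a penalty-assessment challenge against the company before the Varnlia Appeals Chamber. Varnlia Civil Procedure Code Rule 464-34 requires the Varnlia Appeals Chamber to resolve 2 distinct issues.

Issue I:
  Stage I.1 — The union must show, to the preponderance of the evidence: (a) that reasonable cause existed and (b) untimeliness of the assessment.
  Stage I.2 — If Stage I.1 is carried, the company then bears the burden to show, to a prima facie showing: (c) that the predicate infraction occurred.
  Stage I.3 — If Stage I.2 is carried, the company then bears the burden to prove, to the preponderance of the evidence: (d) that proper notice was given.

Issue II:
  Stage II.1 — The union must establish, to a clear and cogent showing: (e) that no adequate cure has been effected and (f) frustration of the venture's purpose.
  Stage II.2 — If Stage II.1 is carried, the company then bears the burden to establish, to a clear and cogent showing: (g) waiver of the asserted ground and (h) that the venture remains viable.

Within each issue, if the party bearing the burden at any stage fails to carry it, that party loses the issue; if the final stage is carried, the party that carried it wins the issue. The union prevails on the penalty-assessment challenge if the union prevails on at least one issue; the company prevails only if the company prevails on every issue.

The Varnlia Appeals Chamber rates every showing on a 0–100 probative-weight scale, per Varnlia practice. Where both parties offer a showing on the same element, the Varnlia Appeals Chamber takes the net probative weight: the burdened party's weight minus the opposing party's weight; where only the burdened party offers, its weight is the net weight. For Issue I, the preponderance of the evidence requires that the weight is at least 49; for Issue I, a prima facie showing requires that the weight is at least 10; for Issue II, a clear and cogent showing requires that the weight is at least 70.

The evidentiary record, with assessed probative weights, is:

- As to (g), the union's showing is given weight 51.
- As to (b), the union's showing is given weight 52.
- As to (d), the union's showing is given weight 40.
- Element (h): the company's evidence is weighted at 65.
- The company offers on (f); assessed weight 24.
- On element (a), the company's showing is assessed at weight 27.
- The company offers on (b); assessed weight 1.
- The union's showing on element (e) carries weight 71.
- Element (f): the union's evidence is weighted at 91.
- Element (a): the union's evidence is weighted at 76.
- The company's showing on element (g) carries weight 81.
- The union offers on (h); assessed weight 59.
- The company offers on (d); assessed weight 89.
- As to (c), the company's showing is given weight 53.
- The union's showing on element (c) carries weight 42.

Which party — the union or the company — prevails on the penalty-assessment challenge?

— Issue I —
Stage I.1 (union, the preponderance of the evidence, weight is at least 49): (a) net 76−27=49 ≥ 49 — meets; (b) net 52−1=51 ≥ 49 — meets.
  Stage I.1 carried; the burden shifts to the company.
Stage I.2 (company, a prima facie showing, weight is at least 10): (c) net 53−42=11 ≥ 10 — meets.
  Stage I.2 carried; the burden remains with the company.
Stage I.3 (company, the preponderance of the evidence, weight is at least 49): (d) net 89−40=49 ≥ 49 — meets.
  Stage I.3 carried; the final stage is satisfied.
With every stage satisfied, the company prevails on this issue.
— Issue II —
Stage II.1 (union, a clear and cogent showing, weight is at least 70): (e) 71 ≥ 70 — meets; (f) net 91−24=67 < 70 — fails.
  Not every element is met, so the union fails to carry Stage II.1.
The company prevails on this issue.
Per-issue: Issue I → company; Issue II → company. The union must prevail on at least one issue; overall, the company prevails.

company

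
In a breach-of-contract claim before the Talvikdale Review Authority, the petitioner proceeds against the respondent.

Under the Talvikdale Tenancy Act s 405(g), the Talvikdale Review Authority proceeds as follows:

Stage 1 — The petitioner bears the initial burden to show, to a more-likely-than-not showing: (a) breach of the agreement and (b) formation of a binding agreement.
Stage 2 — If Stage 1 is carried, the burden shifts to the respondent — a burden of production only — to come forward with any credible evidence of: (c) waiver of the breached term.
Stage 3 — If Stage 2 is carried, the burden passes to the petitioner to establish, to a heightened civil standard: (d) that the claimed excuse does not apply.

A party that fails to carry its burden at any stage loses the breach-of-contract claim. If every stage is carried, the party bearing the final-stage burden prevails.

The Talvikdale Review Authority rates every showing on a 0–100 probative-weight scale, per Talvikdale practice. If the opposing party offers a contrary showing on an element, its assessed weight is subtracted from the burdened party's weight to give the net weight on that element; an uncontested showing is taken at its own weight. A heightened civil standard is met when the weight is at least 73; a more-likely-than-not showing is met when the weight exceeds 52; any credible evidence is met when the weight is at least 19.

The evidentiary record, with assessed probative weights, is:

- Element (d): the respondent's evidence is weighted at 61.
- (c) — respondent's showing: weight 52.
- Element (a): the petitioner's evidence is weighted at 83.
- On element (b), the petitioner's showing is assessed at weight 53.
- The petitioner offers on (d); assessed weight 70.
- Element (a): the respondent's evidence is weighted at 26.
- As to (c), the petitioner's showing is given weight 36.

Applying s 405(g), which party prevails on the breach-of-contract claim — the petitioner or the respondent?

At Stage 1 the petitioner must meet a more-likely-than-not showing (weight exceeds 52): on (a) the weight is 83 less the opposing 26 gives net 57, > 52, so (a) meets the standard; on (b) the weight is 53, which does exceed 52, so (b) meets the standard.
  All elements met. The burden passes to the respondent.
At Stage 2 the respondent must meet any credible evidence (weight is at least 19): on (c) the weight is 52 less the opposing 36 gives net 16, < 19, so (c) does not meet the standard.
  The respondent does not carry Stage 2.
So the petitioner prevails.

petitioner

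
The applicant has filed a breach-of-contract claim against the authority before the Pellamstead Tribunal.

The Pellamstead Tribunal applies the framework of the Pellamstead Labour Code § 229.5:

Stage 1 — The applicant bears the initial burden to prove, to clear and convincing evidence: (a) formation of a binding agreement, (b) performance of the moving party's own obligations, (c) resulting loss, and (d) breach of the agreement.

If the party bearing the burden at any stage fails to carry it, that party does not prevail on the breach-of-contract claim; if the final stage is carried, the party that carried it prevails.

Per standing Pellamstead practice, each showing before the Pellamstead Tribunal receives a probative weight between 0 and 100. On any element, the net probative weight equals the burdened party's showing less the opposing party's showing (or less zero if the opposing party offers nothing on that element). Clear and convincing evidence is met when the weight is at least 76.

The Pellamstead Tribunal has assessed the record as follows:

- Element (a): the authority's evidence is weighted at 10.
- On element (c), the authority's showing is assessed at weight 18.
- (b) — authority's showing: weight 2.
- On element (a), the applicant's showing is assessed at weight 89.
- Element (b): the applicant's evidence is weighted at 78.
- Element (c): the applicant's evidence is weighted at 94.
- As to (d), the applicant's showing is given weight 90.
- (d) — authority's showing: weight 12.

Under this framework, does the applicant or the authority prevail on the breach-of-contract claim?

applicant

Stage 1 — burden on applicant; standard: clear and convincing evidence (weight is at least 76).
    (a): 89 − 10 = 79 ≥ 76 [met]
    (b): 78 − 2 = 76 ≥ 76 [met]
    (c): 94 − 18 = 76 ≥ 76 [met]
    (d): 90 − 12 = 78 ≥ 76 [met]
  All elements met at the final stage.
With every stage satisfied, the applicant prevails.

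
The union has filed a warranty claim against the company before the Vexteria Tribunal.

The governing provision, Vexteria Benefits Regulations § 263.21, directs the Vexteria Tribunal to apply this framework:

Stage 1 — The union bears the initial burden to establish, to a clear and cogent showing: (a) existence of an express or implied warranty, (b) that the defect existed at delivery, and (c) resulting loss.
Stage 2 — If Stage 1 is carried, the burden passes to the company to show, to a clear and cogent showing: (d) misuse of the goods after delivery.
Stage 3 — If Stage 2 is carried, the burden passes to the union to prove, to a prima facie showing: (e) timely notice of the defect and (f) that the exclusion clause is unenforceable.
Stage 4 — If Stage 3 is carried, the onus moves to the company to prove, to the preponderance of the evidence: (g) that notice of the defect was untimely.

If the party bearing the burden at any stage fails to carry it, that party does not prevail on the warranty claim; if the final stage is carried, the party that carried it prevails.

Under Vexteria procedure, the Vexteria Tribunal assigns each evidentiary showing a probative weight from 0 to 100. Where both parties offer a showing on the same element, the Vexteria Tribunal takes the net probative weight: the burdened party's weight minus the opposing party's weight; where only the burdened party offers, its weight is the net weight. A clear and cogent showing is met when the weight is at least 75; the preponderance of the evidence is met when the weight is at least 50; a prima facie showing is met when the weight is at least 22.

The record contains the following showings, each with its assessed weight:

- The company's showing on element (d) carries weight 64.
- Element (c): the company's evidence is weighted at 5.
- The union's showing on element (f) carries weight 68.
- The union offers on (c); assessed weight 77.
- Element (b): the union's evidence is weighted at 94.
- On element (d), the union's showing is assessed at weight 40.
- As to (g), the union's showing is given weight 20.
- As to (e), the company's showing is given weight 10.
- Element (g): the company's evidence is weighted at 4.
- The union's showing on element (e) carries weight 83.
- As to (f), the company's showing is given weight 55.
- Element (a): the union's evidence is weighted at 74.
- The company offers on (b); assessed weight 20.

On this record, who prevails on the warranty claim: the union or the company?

At Stage 1 the union must meet a clear and cogent showing (weight is at least 75): on (a) the weight is 74, which does not reach 75, so (a) does not meet the standard; on (b) the weight is 94 less the opposing 20 gives net 74, < 75, so (b) does not meet the standard; on (c) the weight is 77 less the opposing 5 gives net 72, < 75, so (c) does not meet the standard.
  Stage 1 not carried; the union fails its burden.
The company prevails.

company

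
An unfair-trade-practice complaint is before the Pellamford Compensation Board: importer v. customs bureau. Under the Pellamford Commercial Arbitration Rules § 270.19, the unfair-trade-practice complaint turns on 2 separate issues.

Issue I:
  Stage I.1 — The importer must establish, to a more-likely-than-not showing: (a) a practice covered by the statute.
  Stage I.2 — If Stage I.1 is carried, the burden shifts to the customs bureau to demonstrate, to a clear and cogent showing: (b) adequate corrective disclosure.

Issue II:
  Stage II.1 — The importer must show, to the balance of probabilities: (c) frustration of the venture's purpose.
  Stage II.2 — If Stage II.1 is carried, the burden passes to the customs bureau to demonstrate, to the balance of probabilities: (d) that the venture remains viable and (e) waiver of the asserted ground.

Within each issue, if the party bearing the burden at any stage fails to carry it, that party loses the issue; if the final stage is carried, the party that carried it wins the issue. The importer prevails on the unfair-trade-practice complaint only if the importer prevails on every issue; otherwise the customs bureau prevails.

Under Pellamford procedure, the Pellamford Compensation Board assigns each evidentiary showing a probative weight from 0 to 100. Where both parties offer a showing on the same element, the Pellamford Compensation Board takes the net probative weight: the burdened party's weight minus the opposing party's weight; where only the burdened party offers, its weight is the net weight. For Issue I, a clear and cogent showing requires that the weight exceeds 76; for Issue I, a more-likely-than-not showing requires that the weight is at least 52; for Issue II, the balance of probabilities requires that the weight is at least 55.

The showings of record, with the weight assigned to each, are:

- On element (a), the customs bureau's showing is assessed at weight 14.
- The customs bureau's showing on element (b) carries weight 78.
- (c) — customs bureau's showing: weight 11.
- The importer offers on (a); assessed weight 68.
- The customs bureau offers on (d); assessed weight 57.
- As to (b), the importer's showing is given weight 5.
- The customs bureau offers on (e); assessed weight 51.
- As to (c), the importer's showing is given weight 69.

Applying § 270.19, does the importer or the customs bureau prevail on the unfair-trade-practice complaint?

importer

— Issue I —
At Stage I.1 the importer must meet a more-likely-than-not showing (weight is at least 52): on (a) the weight is 68 less the opposing 14 gives net 54, ≥ 52, so (a) meets the standard.
  Stage I.1 is satisfied; the onus moves to the customs bureau.
At Stage I.2 the customs bureau must meet a clear and cogent showing (weight exceeds 76): on (b) the weight is 78 less the opposing 5 gives net 73, which does not exceed 76, so (b) does not meet the standard.
  Stage I.2 not carried; the customs bureau fails its burden.
So the importer prevails on this issue.
— Issue II —
Stage II.1 (importer, the balance of probabilities, weight is at least 55): (c) net 69−11=58 ≥ 55 — meets.
  The importer carries Stage II.1; the customs bureau now bears the burden.
Stage II.2 (customs bureau, the balance of probabilities, weight is at least 55): (d) 57 ≥ 55 — meets; (e) 51 < 55 — fails.
  Stage II.2 not carried; the customs bureau fails its burden.
The importer prevails on this issue.
Per-issue: Issue I → importer; Issue II → importer. The importer must prevail on every issue; overall, the importer prevails.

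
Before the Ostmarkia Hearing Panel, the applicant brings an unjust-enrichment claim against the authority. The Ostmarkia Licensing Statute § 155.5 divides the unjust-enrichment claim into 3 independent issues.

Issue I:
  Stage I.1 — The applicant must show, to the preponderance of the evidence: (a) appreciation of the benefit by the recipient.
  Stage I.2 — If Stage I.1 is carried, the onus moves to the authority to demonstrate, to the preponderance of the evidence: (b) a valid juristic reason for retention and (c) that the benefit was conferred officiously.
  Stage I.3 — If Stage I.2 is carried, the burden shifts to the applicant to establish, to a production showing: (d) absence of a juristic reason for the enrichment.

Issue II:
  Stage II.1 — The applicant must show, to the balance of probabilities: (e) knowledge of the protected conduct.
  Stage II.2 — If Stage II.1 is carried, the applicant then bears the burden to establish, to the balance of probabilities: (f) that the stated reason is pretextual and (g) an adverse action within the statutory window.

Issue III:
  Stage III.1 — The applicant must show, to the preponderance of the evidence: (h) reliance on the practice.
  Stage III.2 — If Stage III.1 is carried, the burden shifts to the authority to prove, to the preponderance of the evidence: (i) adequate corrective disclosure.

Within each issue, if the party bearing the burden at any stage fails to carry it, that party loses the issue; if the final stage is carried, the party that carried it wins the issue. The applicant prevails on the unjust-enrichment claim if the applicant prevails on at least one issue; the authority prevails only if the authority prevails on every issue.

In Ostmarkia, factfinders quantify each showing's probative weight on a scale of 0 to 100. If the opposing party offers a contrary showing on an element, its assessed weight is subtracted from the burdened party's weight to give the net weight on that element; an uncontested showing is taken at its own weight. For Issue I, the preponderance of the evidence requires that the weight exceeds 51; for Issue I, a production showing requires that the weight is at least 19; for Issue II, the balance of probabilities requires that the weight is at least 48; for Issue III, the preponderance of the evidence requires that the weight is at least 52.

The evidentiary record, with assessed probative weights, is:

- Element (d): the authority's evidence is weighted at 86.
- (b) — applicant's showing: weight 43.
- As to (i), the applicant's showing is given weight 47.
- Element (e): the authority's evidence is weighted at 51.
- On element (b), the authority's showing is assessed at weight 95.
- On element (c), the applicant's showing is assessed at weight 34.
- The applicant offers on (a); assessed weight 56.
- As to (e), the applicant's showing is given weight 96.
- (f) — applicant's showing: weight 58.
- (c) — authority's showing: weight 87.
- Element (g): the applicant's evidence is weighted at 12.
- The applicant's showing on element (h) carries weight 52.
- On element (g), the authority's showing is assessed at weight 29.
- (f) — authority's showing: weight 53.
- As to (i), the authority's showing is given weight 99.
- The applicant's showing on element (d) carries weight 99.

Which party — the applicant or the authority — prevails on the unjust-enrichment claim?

— Issue I —
At Stage I.1 the applicant must meet the preponderance of the evidence (weight exceeds 51): on (a) the weight is 56, > 51, so (a) meets the standard.
  Stage I.1 is satisfied; the onus moves to the authority.
At Stage I.2 the authority must meet the preponderance of the evidence (weight exceeds 51): on (b) the weight is 95 less the opposing 43 gives net 52, > 51, so (b) meets the standard; on (c) the weight is 87 less the opposing 34 gives net 53, which does exceed 51, so (c) meets the standard.
  All elements met. The burden passes to the applicant.
At Stage I.3 the applicant must meet a production showing (weight is at least 19): on (d) the weight is 99 less the opposing 86 gives net 13, which does not reach 19, so (d) does not meet the standard.
  Not every element is met, so the applicant fails to carry Stage I.3.
The analysis ends at Stage I.3; the authority prevails on this issue.
— Issue II —
At Stage II.1 the applicant must meet the balance of probabilities (weight is at least 48): on (e) the weight is 96 less the opposing 51 gives net 45, < 48, so (e) does not meet the standard.
  Not every element is met, so the applicant fails to carry Stage II.1.
The authority prevails on this issue.
— Issue III —
At Stage III.1 the applicant must meet the preponderance of the evidence (weight is at least 52): on (h) the weight is 52, ≥ 52, so (h) meets the standard.
  The applicant carries Stage III.1; the authority now bears the burden.
At Stage III.2 the authority must meet the preponderance of the evidence (weight is at least 52): on (i) the weight is 99 less the opposing 47 gives net 52, which does reach 52, so (i) meets the standard.
  All elements met at the final stage.
With every stage satisfied, the authority prevails on this issue.
Per-issue: Issue I → authority; Issue II → authority; Issue III → authority. The applicant must prevail on at least one issue; overall, the authority prevails.

authority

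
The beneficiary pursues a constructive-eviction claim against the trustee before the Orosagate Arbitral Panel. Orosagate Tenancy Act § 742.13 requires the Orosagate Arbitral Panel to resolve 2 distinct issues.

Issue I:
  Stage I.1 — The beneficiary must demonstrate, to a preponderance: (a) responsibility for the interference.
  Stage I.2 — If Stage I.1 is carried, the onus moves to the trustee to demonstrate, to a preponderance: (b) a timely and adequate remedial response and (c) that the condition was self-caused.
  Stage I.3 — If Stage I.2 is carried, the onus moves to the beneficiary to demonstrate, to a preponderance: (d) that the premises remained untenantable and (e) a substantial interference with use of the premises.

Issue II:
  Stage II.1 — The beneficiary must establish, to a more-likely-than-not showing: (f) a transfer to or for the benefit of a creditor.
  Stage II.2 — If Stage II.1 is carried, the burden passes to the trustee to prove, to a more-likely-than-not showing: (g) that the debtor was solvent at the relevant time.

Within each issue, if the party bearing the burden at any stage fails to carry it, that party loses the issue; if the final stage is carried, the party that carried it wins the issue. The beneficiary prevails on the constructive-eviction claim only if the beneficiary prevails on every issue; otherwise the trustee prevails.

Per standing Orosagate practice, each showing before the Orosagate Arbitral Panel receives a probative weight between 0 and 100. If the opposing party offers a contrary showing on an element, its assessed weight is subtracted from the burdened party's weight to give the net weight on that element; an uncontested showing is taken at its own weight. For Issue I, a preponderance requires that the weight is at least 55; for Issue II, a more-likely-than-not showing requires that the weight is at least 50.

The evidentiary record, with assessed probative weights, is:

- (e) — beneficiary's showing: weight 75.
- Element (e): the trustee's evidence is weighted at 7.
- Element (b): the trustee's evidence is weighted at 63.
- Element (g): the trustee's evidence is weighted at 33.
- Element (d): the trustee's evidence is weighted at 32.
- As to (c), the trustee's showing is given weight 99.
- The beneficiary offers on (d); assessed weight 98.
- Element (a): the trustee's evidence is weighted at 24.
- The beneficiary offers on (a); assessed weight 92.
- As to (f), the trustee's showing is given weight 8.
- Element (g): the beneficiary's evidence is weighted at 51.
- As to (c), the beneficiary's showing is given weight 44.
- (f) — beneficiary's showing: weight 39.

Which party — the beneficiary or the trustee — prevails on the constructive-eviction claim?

trustee

— Issue I —
Stage I.1 — burden on beneficiary; standard: a preponderance (weight is at least 55).
    (a): 92 − 24 = 68 ≥ 55 [met]
  All elements met. The burden passes to the trustee.
Stage I.2 — burden on trustee; standard: a preponderance (weight is at least 55).
    (b): 63 ≥ 55 [met]
    (c): 99 − 44 = 55 ≥ 55 [met]
  All elements met. The burden passes to the beneficiary.
Stage I.3 — burden on beneficiary; standard: a preponderance (weight is at least 55).
    (d): 98 − 32 = 66 ≥ 55 [met]
    (e): 75 − 7 = 68 ≥ 55 [met]
  All elements met at the final stage.
All stages carried — the beneficiary prevails on this issue.
— Issue II —
At Stage II.1 the beneficiary must meet a more-likely-than-not showing (weight is at least 50): on (f) the weight is 39 less the opposing 8 gives net 31, < 50, so (f) does not meet the standard.
  Stage II.1 not carried; the beneficiary fails its burden.
The analysis ends at Stage II.1; the trustee prevails on this issue.
Per-issue: Issue I → beneficiary; Issue II → trustee. The beneficiary must prevail on every issue; overall, the trustee prevails.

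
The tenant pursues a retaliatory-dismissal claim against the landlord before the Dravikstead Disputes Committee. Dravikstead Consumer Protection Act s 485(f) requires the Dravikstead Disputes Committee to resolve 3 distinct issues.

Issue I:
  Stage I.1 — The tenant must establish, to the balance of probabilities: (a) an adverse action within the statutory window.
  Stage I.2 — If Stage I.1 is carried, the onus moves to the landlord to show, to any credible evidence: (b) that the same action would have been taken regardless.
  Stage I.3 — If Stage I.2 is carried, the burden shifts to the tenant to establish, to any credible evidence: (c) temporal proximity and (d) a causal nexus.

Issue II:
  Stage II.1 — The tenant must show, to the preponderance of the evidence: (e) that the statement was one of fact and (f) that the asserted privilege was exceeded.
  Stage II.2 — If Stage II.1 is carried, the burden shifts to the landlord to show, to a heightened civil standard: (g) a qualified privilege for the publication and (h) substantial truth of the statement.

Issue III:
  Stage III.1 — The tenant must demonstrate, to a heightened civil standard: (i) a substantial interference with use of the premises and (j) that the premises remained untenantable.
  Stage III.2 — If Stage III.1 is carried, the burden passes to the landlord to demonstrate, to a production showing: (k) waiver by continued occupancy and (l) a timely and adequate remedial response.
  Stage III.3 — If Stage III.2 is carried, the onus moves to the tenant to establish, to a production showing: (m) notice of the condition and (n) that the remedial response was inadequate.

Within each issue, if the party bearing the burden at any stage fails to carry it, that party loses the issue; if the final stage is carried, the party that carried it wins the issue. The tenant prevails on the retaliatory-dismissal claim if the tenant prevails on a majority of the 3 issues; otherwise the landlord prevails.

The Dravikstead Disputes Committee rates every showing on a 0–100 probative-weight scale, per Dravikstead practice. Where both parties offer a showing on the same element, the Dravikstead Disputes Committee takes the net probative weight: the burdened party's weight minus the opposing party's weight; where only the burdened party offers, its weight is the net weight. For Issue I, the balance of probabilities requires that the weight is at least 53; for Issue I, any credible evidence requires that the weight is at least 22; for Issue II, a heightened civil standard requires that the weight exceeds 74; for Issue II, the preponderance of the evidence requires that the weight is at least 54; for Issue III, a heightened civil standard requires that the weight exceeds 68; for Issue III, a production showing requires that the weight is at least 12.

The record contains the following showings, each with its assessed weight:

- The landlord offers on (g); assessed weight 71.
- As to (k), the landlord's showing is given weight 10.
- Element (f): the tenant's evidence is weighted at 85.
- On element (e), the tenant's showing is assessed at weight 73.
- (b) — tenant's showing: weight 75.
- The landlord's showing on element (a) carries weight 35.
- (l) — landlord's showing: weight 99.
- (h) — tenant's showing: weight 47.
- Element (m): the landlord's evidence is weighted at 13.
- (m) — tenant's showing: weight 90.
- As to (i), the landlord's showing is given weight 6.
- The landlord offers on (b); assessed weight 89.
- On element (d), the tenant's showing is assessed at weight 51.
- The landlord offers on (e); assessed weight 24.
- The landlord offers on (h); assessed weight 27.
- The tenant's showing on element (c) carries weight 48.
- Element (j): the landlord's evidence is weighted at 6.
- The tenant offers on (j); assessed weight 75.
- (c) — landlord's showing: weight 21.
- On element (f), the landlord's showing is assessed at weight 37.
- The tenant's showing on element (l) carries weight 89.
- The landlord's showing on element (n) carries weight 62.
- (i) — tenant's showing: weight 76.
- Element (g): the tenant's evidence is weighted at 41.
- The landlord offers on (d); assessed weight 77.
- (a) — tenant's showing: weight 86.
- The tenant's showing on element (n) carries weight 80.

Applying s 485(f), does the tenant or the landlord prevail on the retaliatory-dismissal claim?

landlord

— Issue I —
Stage I.1 — burden on tenant; standard: the balance of probabilities (weight is at least 53).
    (a): 86 − 35 = 51 < 53 [not met]
  Stage I.1 not carried; the tenant fails its burden.
The landlord prevails on this issue.
— Issue II —
At Stage II.1 the tenant must meet the preponderance of the evidence (weight is at least 54): on (e) the weight is 73 less the opposing 24 gives net 49, < 54, so (e) does not meet the standard; on (f) the weight is 85 less the opposing 37 gives net 48, which does not reach 54, so (f) does not meet the standard.
  Not every element is met, so the tenant fails to carry Stage II.1.
So the landlord prevails on this issue.
— Issue III —
At Stage III.1 the tenant must meet a heightened civil standard (weight exceeds 68): on (i) the weight is 76 less the opposing 6 gives net 70, > 68, so (i) meets the standard; on (j) the weight is 75 less the opposing 6 gives net 69, > 68, so (j) meets the standard.
  All elements met. The burden passes to the landlord.
At Stage III.2 the landlord must meet a production showing (weight is at least 12): on (k) the weight is 10, < 12, so (k) does not meet the standard; on (l) the weight is 99 less the opposing 89 gives net 10, which does not reach 12, so (l) does not meet the standard.
  Stage III.2 not carried; the landlord fails its burden.
The tenant prevails on this issue.
Per-issue: Issue I → landlord; Issue II → landlord; Issue III → tenant. The tenant must prevail on a majority of issues; overall, the landlord prevails.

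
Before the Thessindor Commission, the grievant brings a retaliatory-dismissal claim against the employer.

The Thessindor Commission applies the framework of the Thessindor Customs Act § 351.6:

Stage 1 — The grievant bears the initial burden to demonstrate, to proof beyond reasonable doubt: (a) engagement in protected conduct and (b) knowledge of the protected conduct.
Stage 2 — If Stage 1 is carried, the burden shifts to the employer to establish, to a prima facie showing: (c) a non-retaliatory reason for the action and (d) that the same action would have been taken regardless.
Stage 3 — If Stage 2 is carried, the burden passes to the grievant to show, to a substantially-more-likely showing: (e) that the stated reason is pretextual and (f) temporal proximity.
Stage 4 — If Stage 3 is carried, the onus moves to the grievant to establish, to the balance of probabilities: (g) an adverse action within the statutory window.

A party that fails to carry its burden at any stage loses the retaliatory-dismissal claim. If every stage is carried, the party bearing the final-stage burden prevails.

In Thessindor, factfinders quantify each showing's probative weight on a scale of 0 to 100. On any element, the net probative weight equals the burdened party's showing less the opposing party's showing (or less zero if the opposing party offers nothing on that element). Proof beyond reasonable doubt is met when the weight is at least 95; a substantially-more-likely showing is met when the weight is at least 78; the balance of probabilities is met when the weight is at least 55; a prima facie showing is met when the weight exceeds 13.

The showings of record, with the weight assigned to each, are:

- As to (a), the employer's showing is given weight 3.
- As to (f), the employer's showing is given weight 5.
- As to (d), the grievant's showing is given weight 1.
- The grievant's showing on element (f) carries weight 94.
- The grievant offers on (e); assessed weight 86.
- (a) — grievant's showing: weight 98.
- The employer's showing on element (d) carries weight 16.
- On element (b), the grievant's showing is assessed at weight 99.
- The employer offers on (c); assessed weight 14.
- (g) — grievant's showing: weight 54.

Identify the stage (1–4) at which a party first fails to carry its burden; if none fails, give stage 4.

Stage 1 — burden on grievant; standard: proof beyond reasonable doubt (weight is at least 95).
    (a): 98 − 3 = 95 ≥ 95 [met]
    (b): 99 ≥ 95 [met]
  All elements met. The burden passes to the employer.
Stage 2 — burden on employer; standard: a prima facie showing (weight exceeds 13).
    (c): 14 > 13 [met]
    (d): 16 − 1 = 15 > 13 [met]
  The employer carries Stage 2; the grievant now bears the burden.
Stage 3 — burden on grievant; standard: a substantially-more-likely showing (weight is at least 78).
    (e): 86 ≥ 78 [met]
    (f): 94 − 5 = 89 ≥ 78 [met]
  Stage 3 is satisfied; the grievant continues to bear the burden.
Stage 4 — burden on grievant; standard: the balance of probabilities (weight is at least 55).
    (g): 54 < 55 [not met]
  Stage 4 not carried; the grievant fails its burden.
So the employer prevails.

stage 4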